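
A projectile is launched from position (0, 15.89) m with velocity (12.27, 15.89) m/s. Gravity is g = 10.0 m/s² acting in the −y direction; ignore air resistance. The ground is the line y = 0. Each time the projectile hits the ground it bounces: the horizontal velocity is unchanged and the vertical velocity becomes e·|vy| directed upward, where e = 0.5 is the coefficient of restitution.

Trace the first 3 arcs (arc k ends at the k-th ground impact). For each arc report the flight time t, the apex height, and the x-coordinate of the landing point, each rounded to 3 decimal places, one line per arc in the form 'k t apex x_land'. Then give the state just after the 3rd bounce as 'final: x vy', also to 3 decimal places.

Arc 1: start y=15.890, vy=15.890 → t=3.977, apex=28.515, x_land=48.799, impact vy=-23.881
  bounce: vy ← 0.5·23.881 = 11.940
Arc 2: start y=0.000, vy=11.940 → t=2.388, apex=7.129, x_land=78.100, impact vy=-11.940
  bounce: vy ← 0.5·11.940 = 5.970
Arc 3: start y=0.000, vy=5.970 → t=1.194, apex=1.782, x_land=92.751, impact vy=-5.970
  bounce: vy ← 0.5·5.970 = 2.985

1 3.977 28.515 48.799
2 2.388 7.129 78.100
3 1.194 1.782 92.751
final: 92.751 2.985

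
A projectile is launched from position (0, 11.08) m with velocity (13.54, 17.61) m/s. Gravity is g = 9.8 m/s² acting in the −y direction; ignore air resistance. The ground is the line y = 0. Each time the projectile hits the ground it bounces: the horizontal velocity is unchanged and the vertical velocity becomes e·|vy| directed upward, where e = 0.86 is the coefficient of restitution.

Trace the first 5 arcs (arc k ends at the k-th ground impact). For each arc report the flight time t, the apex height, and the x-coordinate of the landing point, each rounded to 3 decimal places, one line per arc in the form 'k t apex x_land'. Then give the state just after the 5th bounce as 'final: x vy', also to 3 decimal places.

1 4.140 26.902 56.056
2 4.030 19.897 110.625
3 3.466 14.716 157.554
4 2.981 10.884 197.913
5 2.563 8.050 232.621
final: 232.621 10.802

Arc 1: start y=11.080, vy=17.610 → t=4.140, apex=26.902, x_land=56.056, impact vy=-22.963
  bounce: vy ← 0.86·22.963 = 19.748
Arc 2: start y=0.000, vy=19.748 → t=4.030, apex=19.897, x_land=110.625, impact vy=-19.748
  bounce: vy ← 0.86·19.748 = 16.983
Arc 3: start y=0.000, vy=16.983 → t=3.466, apex=14.716, x_land=157.554, impact vy=-16.983
  bounce: vy ← 0.86·16.983 = 14.605
Arc 4: start y=0.000, vy=14.605 → t=2.981, apex=10.884, x_land=197.913, impact vy=-14.605
  bounce: vy ← 0.86·14.605 = 12.561
Arc 5: start y=0.000, vy=12.561 → t=2.563, apex=8.050, x_land=232.621, impact vy=-12.561
  bounce: vy ← 0.86·12.561 = 10.802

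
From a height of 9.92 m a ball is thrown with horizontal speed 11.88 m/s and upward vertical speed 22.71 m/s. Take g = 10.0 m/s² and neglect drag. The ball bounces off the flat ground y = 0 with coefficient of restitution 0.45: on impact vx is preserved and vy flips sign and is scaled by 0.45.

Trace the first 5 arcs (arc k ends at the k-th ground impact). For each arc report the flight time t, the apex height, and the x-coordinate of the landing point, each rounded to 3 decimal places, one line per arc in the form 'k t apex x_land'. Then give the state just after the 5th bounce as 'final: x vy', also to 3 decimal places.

1 4.943 35.707 58.727
2 2.405 7.231 87.300
3 1.082 1.464 100.157
4 0.487 0.297 105.943
5 0.219 0.060 108.547
final: 108.547 0.493

Arc 1: start y=9.920, vy=22.710 → t=4.943, apex=35.707, x_land=58.727, impact vy=-26.723
  bounce: vy ← 0.45·26.723 = 12.026
Arc 2: start y=0.000, vy=12.026 → t=2.405, apex=7.231, x_land=87.300, impact vy=-12.026
  bounce: vy ← 0.45·12.026 = 5.412
Arc 3: start y=0.000, vy=5.412 → t=1.082, apex=1.464, x_land=100.157, impact vy=-5.412
  bounce: vy ← 0.45·5.412 = 2.435
Arc 4: start y=0.000, vy=2.435 → t=0.487, apex=0.297, x_land=105.943, impact vy=-2.435
  bounce: vy ← 0.45·2.435 = 1.096
Arc 5: start y=0.000, vy=1.096 → t=0.219, apex=0.060, x_land=108.547, impact vy=-1.096
  bounce: vy ← 0.45·1.096 = 0.493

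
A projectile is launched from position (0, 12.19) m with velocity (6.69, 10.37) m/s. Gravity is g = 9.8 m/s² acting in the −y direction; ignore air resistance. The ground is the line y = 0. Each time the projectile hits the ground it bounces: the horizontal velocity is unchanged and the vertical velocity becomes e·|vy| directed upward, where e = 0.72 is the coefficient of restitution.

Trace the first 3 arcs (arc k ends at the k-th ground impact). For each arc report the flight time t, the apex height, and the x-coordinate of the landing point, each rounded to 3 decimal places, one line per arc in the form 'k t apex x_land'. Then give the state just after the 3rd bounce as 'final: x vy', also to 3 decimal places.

1 2.957 17.677 19.786
2 2.735 9.164 38.083
3 1.969 4.750 51.257
final: 51.257 6.947

Arc 1: start y=12.190, vy=10.370 → t=2.957, apex=17.677, x_land=19.786, impact vy=-18.613
  bounce: vy ← 0.72·18.613 = 13.402
Arc 2: start y=0.000, vy=13.402 → t=2.735, apex=9.164, x_land=38.083, impact vy=-13.402
  bounce: vy ← 0.72·13.402 = 9.649
Arc 3: start y=0.000, vy=9.649 → t=1.969, apex=4.750, x_land=51.257, impact vy=-9.649
  bounce: vy ← 0.72·9.649 = 6.947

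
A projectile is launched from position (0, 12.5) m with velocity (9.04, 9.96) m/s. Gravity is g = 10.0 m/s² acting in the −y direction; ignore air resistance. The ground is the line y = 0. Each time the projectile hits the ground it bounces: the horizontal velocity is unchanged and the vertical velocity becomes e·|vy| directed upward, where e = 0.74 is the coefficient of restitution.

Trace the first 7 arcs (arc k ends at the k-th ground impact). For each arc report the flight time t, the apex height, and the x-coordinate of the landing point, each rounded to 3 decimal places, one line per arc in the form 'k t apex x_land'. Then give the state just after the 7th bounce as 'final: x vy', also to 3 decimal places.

Arc 1: start y=12.500, vy=9.960 → t=2.865, apex=17.460, x_land=25.897, impact vy=-18.687
  bounce: vy ← 0.74·18.687 = 13.828
Arc 2: start y=0.000, vy=13.828 → t=2.766, apex=9.561, x_land=50.898, impact vy=-13.828
  bounce: vy ← 0.74·13.828 = 10.233
Arc 3: start y=0.000, vy=10.233 → t=2.047, apex=5.236, x_land=69.400, impact vy=-10.233
  bounce: vy ← 0.74·10.233 = 7.572
Arc 4: start y=0.000, vy=7.572 → t=1.514, apex=2.867, x_land=83.091, impact vy=-7.572
  bounce: vy ← 0.74·7.572 = 5.604
Arc 5: start y=0.000, vy=5.604 → t=1.121, apex=1.570, x_land=93.222, impact vy=-5.604
  bounce: vy ← 0.74·5.604 = 4.147
Arc 6: start y=0.000, vy=4.147 → t=0.829, apex=0.860, x_land=100.719, impact vy=-4.147
  bounce: vy ← 0.74·4.147 = 3.069
Arc 7: start y=0.000, vy=3.069 → t=0.614, apex=0.471, x_land=106.267, impact vy=-3.069
  bounce: vy ← 0.74·3.069 = 2.271

1 2.865 17.460 25.897
2 2.766 9.561 50.898
3 2.047 5.236 69.400
4 1.514 2.867 83.091
5 1.121 1.570 93.222
6 0.829 0.860 100.719
7 0.614 0.471 106.267
final: 106.267 2.271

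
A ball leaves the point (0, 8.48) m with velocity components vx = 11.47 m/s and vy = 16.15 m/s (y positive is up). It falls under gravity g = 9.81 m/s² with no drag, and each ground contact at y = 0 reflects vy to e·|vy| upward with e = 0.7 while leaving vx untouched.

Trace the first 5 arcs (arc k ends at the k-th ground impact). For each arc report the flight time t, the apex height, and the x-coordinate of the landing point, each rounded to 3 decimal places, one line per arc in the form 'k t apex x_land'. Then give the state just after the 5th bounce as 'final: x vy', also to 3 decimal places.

1 3.753 21.774 43.049
2 2.950 10.669 76.882
3 2.065 5.228 100.565
4 1.445 2.562 117.143
5 1.012 1.255 128.748
final: 128.748 3.474

Arc 1: start y=8.480, vy=16.150 → t=3.753, apex=21.774, x_land=43.049, impact vy=-20.669
  bounce: vy ← 0.7·20.669 = 14.468
Arc 2: start y=0.000, vy=14.468 → t=2.950, apex=10.669, x_land=76.882, impact vy=-14.468
  bounce: vy ← 0.7·14.468 = 10.128
Arc 3: start y=0.000, vy=10.128 → t=2.065, apex=5.228, x_land=100.565, impact vy=-10.128
  bounce: vy ← 0.7·10.128 = 7.089
Arc 4: start y=0.000, vy=7.089 → t=1.445, apex=2.562, x_land=117.143, impact vy=-7.089
  bounce: vy ← 0.7·7.089 = 4.963
Arc 5: start y=0.000, vy=4.963 → t=1.012, apex=1.255, x_land=128.748, impact vy=-4.963
  bounce: vy ← 0.7·4.963 = 3.474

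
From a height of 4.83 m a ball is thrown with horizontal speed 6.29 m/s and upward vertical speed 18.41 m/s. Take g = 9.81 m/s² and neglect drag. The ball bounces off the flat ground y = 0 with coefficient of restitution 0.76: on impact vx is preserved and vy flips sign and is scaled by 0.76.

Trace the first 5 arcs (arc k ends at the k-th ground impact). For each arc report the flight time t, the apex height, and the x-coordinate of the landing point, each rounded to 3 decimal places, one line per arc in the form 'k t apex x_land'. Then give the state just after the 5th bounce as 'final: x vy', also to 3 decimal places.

Arc 1: start y=4.830, vy=18.410 → t=4.000, apex=22.105, x_land=25.157, impact vy=-20.825
  bounce: vy ← 0.76·20.825 = 15.827
Arc 2: start y=0.000, vy=15.827 → t=3.227, apex=12.768, x_land=45.453, impact vy=-15.827
  bounce: vy ← 0.76·15.827 = 12.029
Arc 3: start y=0.000, vy=12.029 → t=2.452, apex=7.375, x_land=60.878, impact vy=-12.029
  bounce: vy ← 0.76·12.029 = 9.142
Arc 4: start y=0.000, vy=9.142 → t=1.864, apex=4.260, x_land=72.602, impact vy=-9.142
  bounce: vy ← 0.76·9.142 = 6.948
Arc 5: start y=0.000, vy=6.948 → t=1.416, apex=2.460, x_land=81.511, impact vy=-6.948
  bounce: vy ← 0.76·6.948 = 5.280

1 4.000 22.105 25.157
2 3.227 12.768 45.453
3 2.452 7.375 60.878
4 1.864 4.260 72.602
5 1.416 2.460 81.511
final: 81.511 5.280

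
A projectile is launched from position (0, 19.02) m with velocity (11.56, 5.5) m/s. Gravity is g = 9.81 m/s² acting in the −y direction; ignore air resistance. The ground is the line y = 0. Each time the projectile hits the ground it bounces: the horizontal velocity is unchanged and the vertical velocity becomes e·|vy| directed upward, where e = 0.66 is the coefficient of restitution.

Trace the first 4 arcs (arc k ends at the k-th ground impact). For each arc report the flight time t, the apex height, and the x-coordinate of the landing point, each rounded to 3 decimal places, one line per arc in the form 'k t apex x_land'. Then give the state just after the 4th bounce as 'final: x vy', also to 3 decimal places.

Arc 1: start y=19.020, vy=5.500 → t=2.608, apex=20.562, x_land=30.150, impact vy=-20.085
  bounce: vy ← 0.66·20.085 = 13.256
Arc 2: start y=0.000, vy=13.256 → t=2.703, apex=8.957, x_land=61.392, impact vy=-13.256
  bounce: vy ← 0.66·13.256 = 8.749
Arc 3: start y=0.000, vy=8.749 → t=1.784, apex=3.902, x_land=82.012, impact vy=-8.749
  bounce: vy ← 0.66·8.749 = 5.774
Arc 4: start y=0.000, vy=5.774 → t=1.177, apex=1.700, x_land=95.621, impact vy=-5.774
  bounce: vy ← 0.66·5.774 = 3.811

1 2.608 20.562 30.150
2 2.703 8.957 61.392
3 1.784 3.902 82.012
4 1.177 1.700 95.621
final: 95.621 3.811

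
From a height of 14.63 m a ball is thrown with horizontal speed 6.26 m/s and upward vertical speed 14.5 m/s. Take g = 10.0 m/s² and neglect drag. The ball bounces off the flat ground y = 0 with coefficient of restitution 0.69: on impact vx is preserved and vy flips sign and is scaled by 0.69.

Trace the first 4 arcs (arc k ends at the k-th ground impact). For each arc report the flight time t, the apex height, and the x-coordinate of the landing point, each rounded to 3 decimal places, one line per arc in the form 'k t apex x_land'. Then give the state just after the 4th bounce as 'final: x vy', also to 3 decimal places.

Arc 1: start y=14.630, vy=14.500 → t=3.692, apex=25.142, x_land=23.115, impact vy=-22.424
  bounce: vy ← 0.69·22.424 = 15.473
Arc 2: start y=0.000, vy=15.473 → t=3.095, apex=11.970, x_land=42.487, impact vy=-15.473
  bounce: vy ← 0.69·15.473 = 10.676
Arc 3: start y=0.000, vy=10.676 → t=2.135, apex=5.699, x_land=55.853, impact vy=-10.676
  bounce: vy ← 0.69·10.676 = 7.367
Arc 4: start y=0.000, vy=7.367 → t=1.473, apex=2.713, x_land=65.076, impact vy=-7.367
  bounce: vy ← 0.69·7.367 = 5.083

1 3.692 25.142 23.115
2 3.095 11.970 42.487
3 2.135 5.699 55.853
4 1.473 2.713 65.076
final: 65.076 5.083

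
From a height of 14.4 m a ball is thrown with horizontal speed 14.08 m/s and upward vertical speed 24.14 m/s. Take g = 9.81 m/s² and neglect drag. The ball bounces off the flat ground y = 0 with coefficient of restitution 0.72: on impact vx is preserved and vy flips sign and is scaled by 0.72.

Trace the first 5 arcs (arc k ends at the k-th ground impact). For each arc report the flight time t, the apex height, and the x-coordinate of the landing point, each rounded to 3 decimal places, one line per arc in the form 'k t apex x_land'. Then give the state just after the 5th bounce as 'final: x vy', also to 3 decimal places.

Arc 1: start y=14.400, vy=24.140 → t=5.459, apex=44.101, x_land=76.867, impact vy=-29.415
  bounce: vy ← 0.72·29.415 = 21.179
Arc 2: start y=0.000, vy=21.179 → t=4.318, apex=22.862, x_land=137.662, impact vy=-21.179
  bounce: vy ← 0.72·21.179 = 15.249
Arc 3: start y=0.000, vy=15.249 → t=3.109, apex=11.852, x_land=181.435, impact vy=-15.249
  bounce: vy ← 0.72·15.249 = 10.979
Arc 4: start y=0.000, vy=10.979 → t=2.238, apex=6.144, x_land=212.951, impact vy=-10.979
  bounce: vy ← 0.72·10.979 = 7.905
Arc 5: start y=0.000, vy=7.905 → t=1.612, apex=3.185, x_land=235.643, impact vy=-7.905
  bounce: vy ← 0.72·7.905 = 5.692

1 5.459 44.101 76.867
2 4.318 22.862 137.662
3 3.109 11.852 181.435
4 2.238 6.144 212.951
5 1.612 3.185 235.643
final: 235.643 5.692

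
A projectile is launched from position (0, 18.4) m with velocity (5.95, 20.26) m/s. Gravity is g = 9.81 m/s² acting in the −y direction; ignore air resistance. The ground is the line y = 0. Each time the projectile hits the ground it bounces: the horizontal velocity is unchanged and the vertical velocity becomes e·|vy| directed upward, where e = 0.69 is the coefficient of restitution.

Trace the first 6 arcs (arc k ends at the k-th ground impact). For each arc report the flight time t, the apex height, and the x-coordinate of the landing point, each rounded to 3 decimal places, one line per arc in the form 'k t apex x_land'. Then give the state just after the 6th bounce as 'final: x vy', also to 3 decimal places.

1 4.897 39.321 29.135
2 3.907 18.721 52.383
3 2.696 8.913 68.424
4 1.860 4.243 79.492
5 1.284 2.020 87.130
6 0.886 0.962 92.399
final: 92.399 2.997

Arc 1: start y=18.400, vy=20.260 → t=4.897, apex=39.321, x_land=29.135, impact vy=-27.775
  bounce: vy ← 0.69·27.775 = 19.165
Arc 2: start y=0.000, vy=19.165 → t=3.907, apex=18.721, x_land=52.383, impact vy=-19.165
  bounce: vy ← 0.69·19.165 = 13.224
Arc 3: start y=0.000, vy=13.224 → t=2.696, apex=8.913, x_land=68.424, impact vy=-13.224
  bounce: vy ← 0.69·13.224 = 9.124
Arc 4: start y=0.000, vy=9.124 → t=1.860, apex=4.243, x_land=79.492, impact vy=-9.124
  bounce: vy ← 0.69·9.124 = 6.296
Arc 5: start y=0.000, vy=6.296 → t=1.284, apex=2.020, x_land=87.130, impact vy=-6.296
  bounce: vy ← 0.69·6.296 = 4.344
Arc 6: start y=0.000, vy=4.344 → t=0.886, apex=0.962, x_land=92.399, impact vy=-4.344
  bounce: vy ← 0.69·4.344 = 2.997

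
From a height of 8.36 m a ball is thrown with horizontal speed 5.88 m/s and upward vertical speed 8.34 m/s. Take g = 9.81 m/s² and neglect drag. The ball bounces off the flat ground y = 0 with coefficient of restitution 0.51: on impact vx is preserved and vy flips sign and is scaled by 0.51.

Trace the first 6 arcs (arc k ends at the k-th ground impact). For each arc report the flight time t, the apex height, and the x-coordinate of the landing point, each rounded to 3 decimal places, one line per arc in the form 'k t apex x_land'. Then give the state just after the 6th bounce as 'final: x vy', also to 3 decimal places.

Arc 1: start y=8.360, vy=8.340 → t=2.408, apex=11.905, x_land=14.160, impact vy=-15.283
  bounce: vy ← 0.51·15.283 = 7.794
Arc 2: start y=0.000, vy=7.794 → t=1.589, apex=3.097, x_land=23.503, impact vy=-7.794
  bounce: vy ← 0.51·7.794 = 3.975
Arc 3: start y=0.000, vy=3.975 → t=0.810, apex=0.805, x_land=28.269, impact vy=-3.975
  bounce: vy ← 0.51·3.975 = 2.027
Arc 4: start y=0.000, vy=2.027 → t=0.413, apex=0.209, x_land=30.699, impact vy=-2.027
  bounce: vy ← 0.51·2.027 = 1.034
Arc 5: start y=0.000, vy=1.034 → t=0.211, apex=0.054, x_land=31.939, impact vy=-1.034
  bounce: vy ← 0.51·1.034 = 0.527
Arc 6: start y=0.000, vy=0.527 → t=0.108, apex=0.014, x_land=32.571, impact vy=-0.527
  bounce: vy ← 0.51·0.527 = 0.269

1 2.408 11.905 14.160
2 1.589 3.097 23.503
3 0.810 0.805 28.269
4 0.413 0.209 30.699
5 0.211 0.054 31.939
6 0.108 0.014 32.571
final: 32.571 0.269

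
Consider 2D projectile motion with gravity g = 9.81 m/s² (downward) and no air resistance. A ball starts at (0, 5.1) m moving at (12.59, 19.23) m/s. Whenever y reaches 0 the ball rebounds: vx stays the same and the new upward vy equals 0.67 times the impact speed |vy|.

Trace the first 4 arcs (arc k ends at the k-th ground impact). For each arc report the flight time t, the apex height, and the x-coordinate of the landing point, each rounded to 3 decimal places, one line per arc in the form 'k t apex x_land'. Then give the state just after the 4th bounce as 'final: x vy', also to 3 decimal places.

1 4.170 23.948 52.498
2 2.961 10.750 89.776
3 1.984 4.826 114.751
4 1.329 2.166 131.485
final: 131.485 4.368

Arc 1: start y=5.100, vy=19.230 → t=4.170, apex=23.948, x_land=52.498, impact vy=-21.676
  bounce: vy ← 0.67·21.676 = 14.523
Arc 2: start y=0.000, vy=14.523 → t=2.961, apex=10.750, x_land=89.776, impact vy=-14.523
  bounce: vy ← 0.67·14.523 = 9.730
Arc 3: start y=0.000, vy=9.730 → t=1.984, apex=4.826, x_land=114.751, impact vy=-9.730
  bounce: vy ← 0.67·9.730 = 6.519
Arc 4: start y=0.000, vy=6.519 → t=1.329, apex=2.166, x_land=131.485, impact vy=-6.519
  bounce: vy ← 0.67·6.519 = 4.368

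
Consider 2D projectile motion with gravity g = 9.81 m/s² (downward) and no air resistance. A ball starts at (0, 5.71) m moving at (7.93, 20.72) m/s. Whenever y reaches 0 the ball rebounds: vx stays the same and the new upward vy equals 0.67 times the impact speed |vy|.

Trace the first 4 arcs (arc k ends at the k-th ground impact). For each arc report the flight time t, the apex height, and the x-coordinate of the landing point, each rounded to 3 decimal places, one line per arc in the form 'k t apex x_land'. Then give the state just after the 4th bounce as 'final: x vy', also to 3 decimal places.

1 4.484 27.592 35.557
2 3.178 12.386 60.760
3 2.129 5.560 77.646
4 1.427 2.496 88.959
final: 88.959 4.689

Arc 1: start y=5.710, vy=20.720 → t=4.484, apex=27.592, x_land=35.557, impact vy=-23.267
  bounce: vy ← 0.67·23.267 = 15.589
Arc 2: start y=0.000, vy=15.589 → t=3.178, apex=12.386, x_land=60.760, impact vy=-15.589
  bounce: vy ← 0.67·15.589 = 10.445
Arc 3: start y=0.000, vy=10.445 → t=2.129, apex=5.560, x_land=77.646, impact vy=-10.445
  bounce: vy ← 0.67·10.445 = 6.998
Arc 4: start y=0.000, vy=6.998 → t=1.427, apex=2.496, x_land=88.959, impact vy=-6.998
  bounce: vy ← 0.67·6.998 = 4.689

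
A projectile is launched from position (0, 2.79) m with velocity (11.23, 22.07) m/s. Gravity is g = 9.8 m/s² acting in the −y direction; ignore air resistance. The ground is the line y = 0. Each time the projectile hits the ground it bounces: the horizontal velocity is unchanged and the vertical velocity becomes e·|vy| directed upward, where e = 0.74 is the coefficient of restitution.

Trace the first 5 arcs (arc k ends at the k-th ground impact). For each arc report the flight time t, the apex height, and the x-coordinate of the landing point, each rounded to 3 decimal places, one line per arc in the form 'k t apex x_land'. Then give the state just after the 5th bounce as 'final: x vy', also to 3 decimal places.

1 4.627 27.641 51.963
2 3.515 15.136 91.438
3 2.601 8.289 120.649
4 1.925 4.539 142.266
5 1.424 2.485 158.262
final: 158.262 5.165

Arc 1: start y=2.790, vy=22.070 → t=4.627, apex=27.641, x_land=51.963, impact vy=-23.276
  bounce: vy ← 0.74·23.276 = 17.224
Arc 2: start y=0.000, vy=17.224 → t=3.515, apex=15.136, x_land=91.438, impact vy=-17.224
  bounce: vy ← 0.74·17.224 = 12.746
Arc 3: start y=0.000, vy=12.746 → t=2.601, apex=8.289, x_land=120.649, impact vy=-12.746
  bounce: vy ← 0.74·12.746 = 9.432
Arc 4: start y=0.000, vy=9.432 → t=1.925, apex=4.539, x_land=142.266, impact vy=-9.432
  bounce: vy ← 0.74·9.432 = 6.980
Arc 5: start y=0.000, vy=6.980 → t=1.424, apex=2.485, x_land=158.262, impact vy=-6.980
  bounce: vy ← 0.74·6.980 = 5.165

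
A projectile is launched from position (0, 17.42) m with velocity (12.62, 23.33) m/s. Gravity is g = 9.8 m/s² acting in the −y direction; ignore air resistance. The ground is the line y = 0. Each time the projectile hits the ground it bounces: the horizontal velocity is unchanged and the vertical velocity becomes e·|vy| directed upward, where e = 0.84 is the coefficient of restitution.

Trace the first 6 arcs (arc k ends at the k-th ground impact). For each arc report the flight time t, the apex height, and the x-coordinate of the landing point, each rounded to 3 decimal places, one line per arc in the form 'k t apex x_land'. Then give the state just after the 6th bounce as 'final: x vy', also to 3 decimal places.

1 5.417 45.190 68.368
2 5.102 31.886 132.754
3 4.286 22.499 186.838
4 3.600 15.875 232.269
5 3.024 11.201 270.431
6 2.540 7.904 302.487
final: 302.487 10.455

Arc 1: start y=17.420, vy=23.330 → t=5.417, apex=45.190, x_land=68.368, impact vy=-29.761
  bounce: vy ← 0.84·29.761 = 24.999
Arc 2: start y=0.000, vy=24.999 → t=5.102, apex=31.886, x_land=132.754, impact vy=-24.999
  bounce: vy ← 0.84·24.999 = 20.999
Arc 3: start y=0.000, vy=20.999 → t=4.286, apex=22.499, x_land=186.838, impact vy=-20.999
  bounce: vy ← 0.84·20.999 = 17.640
Arc 4: start y=0.000, vy=17.640 → t=3.600, apex=15.875, x_land=232.269, impact vy=-17.640
  bounce: vy ← 0.84·17.640 = 14.817
Arc 5: start y=0.000, vy=14.817 → t=3.024, apex=11.201, x_land=270.431, impact vy=-14.817
  bounce: vy ← 0.84·14.817 = 12.446
Arc 6: start y=0.000, vy=12.446 → t=2.540, apex=7.904, x_land=302.487, impact vy=-12.446
  bounce: vy ← 0.84·12.446 = 10.455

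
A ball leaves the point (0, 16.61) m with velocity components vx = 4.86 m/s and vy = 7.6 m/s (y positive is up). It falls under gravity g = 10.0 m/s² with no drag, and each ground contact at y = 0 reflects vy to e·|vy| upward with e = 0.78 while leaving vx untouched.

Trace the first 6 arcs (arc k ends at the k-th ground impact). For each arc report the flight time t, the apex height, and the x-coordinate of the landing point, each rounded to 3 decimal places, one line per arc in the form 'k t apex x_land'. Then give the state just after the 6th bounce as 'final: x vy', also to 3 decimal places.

1 2.735 19.498 13.291
2 3.081 11.863 28.263
3 2.403 7.217 39.940
4 1.874 4.391 49.049
5 1.462 2.671 56.154
6 1.140 1.625 61.696
final: 61.696 4.447

Arc 1: start y=16.610, vy=7.600 → t=2.735, apex=19.498, x_land=13.291, impact vy=-19.747
  bounce: vy ← 0.78·19.747 = 15.403
Arc 2: start y=0.000, vy=15.403 → t=3.081, apex=11.863, x_land=28.263, impact vy=-15.403
  bounce: vy ← 0.78·15.403 = 12.014
Arc 3: start y=0.000, vy=12.014 → t=2.403, apex=7.217, x_land=39.940, impact vy=-12.014
  bounce: vy ← 0.78·12.014 = 9.371
Arc 4: start y=0.000, vy=9.371 → t=1.874, apex=4.391, x_land=49.049, impact vy=-9.371
  bounce: vy ← 0.78·9.371 = 7.310
Arc 5: start y=0.000, vy=7.310 → t=1.462, apex=2.671, x_land=56.154, impact vy=-7.310
  bounce: vy ← 0.78·7.310 = 5.701
Arc 6: start y=0.000, vy=5.701 → t=1.140, apex=1.625, x_land=61.696, impact vy=-5.701
  bounce: vy ← 0.78·5.701 = 4.447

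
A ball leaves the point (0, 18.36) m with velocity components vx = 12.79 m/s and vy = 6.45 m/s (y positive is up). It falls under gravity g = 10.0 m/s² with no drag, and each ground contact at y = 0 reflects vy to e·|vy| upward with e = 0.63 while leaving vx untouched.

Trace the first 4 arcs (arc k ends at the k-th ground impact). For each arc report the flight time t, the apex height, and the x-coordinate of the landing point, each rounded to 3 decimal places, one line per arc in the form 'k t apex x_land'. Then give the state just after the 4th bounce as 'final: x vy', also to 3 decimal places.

1 2.667 20.440 34.109
2 2.548 8.113 66.693
3 1.605 3.220 87.221
4 1.011 1.278 100.153
final: 100.153 3.185

Arc 1: start y=18.360, vy=6.450 → t=2.667, apex=20.440, x_land=34.109, impact vy=-20.219
  bounce: vy ← 0.63·20.219 = 12.738
Arc 2: start y=0.000, vy=12.738 → t=2.548, apex=8.113, x_land=66.693, impact vy=-12.738
  bounce: vy ← 0.63·12.738 = 8.025
Arc 3: start y=0.000, vy=8.025 → t=1.605, apex=3.220, x_land=87.221, impact vy=-8.025
  bounce: vy ← 0.63·8.025 = 5.056
Arc 4: start y=0.000, vy=5.056 → t=1.011, apex=1.278, x_land=100.153, impact vy=-5.056
  bounce: vy ← 0.63·5.056 = 3.185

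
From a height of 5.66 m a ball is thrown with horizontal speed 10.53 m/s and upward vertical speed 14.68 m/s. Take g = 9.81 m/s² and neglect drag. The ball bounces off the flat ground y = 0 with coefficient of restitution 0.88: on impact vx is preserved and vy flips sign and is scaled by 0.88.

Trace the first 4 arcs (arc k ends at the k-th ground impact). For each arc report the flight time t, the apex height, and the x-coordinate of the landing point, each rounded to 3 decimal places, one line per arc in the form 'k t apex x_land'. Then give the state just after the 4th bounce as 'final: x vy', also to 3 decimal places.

1 3.339 16.644 35.154
2 3.242 12.889 69.293
3 2.853 9.981 99.335
4 2.511 7.729 125.772
final: 125.772 10.837

Arc 1: start y=5.660, vy=14.680 → t=3.339, apex=16.644, x_land=35.154, impact vy=-18.071
  bounce: vy ← 0.88·18.071 = 15.902
Arc 2: start y=0.000, vy=15.902 → t=3.242, apex=12.889, x_land=69.293, impact vy=-15.902
  bounce: vy ← 0.88·15.902 = 13.994
Arc 3: start y=0.000, vy=13.994 → t=2.853, apex=9.981, x_land=99.335, impact vy=-13.994
  bounce: vy ← 0.88·13.994 = 12.315
Arc 4: start y=0.000, vy=12.315 → t=2.511, apex=7.729, x_land=125.772, impact vy=-12.315
  bounce: vy ← 0.88·12.315 = 10.837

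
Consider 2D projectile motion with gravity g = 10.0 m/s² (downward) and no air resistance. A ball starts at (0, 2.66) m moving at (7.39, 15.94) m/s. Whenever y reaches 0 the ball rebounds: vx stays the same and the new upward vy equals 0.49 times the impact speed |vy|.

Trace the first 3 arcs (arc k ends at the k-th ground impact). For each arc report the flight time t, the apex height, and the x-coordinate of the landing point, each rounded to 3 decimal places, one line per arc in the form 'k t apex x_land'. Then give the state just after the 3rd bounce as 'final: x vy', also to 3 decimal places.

1 3.347 15.364 24.734
2 1.718 3.689 37.429
3 0.842 0.886 43.650
final: 43.650 2.062

Arc 1: start y=2.660, vy=15.940 → t=3.347, apex=15.364, x_land=24.734, impact vy=-17.530
  bounce: vy ← 0.49·17.530 = 8.589
Arc 2: start y=0.000, vy=8.589 → t=1.718, apex=3.689, x_land=37.429, impact vy=-8.589
  bounce: vy ← 0.49·8.589 = 4.209
Arc 3: start y=0.000, vy=4.209 → t=0.842, apex=0.886, x_land=43.650, impact vy=-4.209
  bounce: vy ← 0.49·4.209 = 2.062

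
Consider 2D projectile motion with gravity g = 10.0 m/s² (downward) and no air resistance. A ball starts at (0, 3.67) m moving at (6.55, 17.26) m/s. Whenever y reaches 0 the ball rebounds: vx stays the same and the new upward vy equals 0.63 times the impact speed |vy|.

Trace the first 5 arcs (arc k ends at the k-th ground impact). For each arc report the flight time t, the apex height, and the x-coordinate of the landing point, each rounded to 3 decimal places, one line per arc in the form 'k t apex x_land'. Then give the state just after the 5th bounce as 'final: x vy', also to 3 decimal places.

Arc 1: start y=3.670, vy=17.260 → t=3.653, apex=18.565, x_land=23.927, impact vy=-19.269
  bounce: vy ← 0.63·19.269 = 12.140
Arc 2: start y=0.000, vy=12.140 → t=2.428, apex=7.369, x_land=39.830, impact vy=-12.140
  bounce: vy ← 0.63·12.140 = 7.648
Arc 3: start y=0.000, vy=7.648 → t=1.530, apex=2.925, x_land=49.849, impact vy=-7.648
  bounce: vy ← 0.63·7.648 = 4.818
Arc 4: start y=0.000, vy=4.818 → t=0.964, apex=1.161, x_land=56.160, impact vy=-4.818
  bounce: vy ← 0.63·4.818 = 3.035
Arc 5: start y=0.000, vy=3.035 → t=0.607, apex=0.461, x_land=60.137, impact vy=-3.035
  bounce: vy ← 0.63·3.035 = 1.912

1 3.653 18.565 23.927
2 2.428 7.369 39.830
3 1.530 2.925 49.849
4 0.964 1.161 56.160
5 0.607 0.461 60.137
final: 60.137 1.912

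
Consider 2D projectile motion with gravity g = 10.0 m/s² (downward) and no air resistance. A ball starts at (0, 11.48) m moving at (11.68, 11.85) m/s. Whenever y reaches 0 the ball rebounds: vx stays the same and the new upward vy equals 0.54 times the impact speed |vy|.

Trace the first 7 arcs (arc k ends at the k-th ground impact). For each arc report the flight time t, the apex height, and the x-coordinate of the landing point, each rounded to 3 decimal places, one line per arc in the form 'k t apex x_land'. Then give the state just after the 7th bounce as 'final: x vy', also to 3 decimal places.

Arc 1: start y=11.480, vy=11.850 → t=3.109, apex=18.501, x_land=36.308, impact vy=-19.236
  bounce: vy ← 0.54·19.236 = 10.387
Arc 2: start y=0.000, vy=10.387 → t=2.077, apex=5.395, x_land=60.573, impact vy=-10.387
  bounce: vy ← 0.54·10.387 = 5.609
Arc 3: start y=0.000, vy=5.609 → t=1.122, apex=1.573, x_land=73.677, impact vy=-5.609
  bounce: vy ← 0.54·5.609 = 3.029
Arc 4: start y=0.000, vy=3.029 → t=0.606, apex=0.459, x_land=80.752, impact vy=-3.029
  bounce: vy ← 0.54·3.029 = 1.636
Arc 5: start y=0.000, vy=1.636 → t=0.327, apex=0.134, x_land=84.573, impact vy=-1.636
  bounce: vy ← 0.54·1.636 = 0.883
Arc 6: start y=0.000, vy=0.883 → t=0.177, apex=0.039, x_land=86.636, impact vy=-0.883
  bounce: vy ← 0.54·0.883 = 0.477
Arc 7: start y=0.000, vy=0.477 → t=0.095, apex=0.011, x_land=87.751, impact vy=-0.477
  bounce: vy ← 0.54·0.477 = 0.258

1 3.109 18.501 36.308
2 2.077 5.395 60.573
3 1.122 1.573 73.677
4 0.606 0.459 80.752
5 0.327 0.134 84.573
6 0.177 0.039 86.636
7 0.095 0.011 87.751
final: 87.751 0.258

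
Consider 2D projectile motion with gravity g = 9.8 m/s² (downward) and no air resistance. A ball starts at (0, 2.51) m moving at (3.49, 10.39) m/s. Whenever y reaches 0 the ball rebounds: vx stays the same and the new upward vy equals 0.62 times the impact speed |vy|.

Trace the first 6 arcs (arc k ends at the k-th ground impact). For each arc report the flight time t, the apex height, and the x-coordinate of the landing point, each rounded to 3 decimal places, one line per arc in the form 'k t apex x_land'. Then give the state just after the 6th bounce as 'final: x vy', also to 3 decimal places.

1 2.339 8.018 8.164
2 1.586 3.082 13.700
3 0.983 1.185 17.132
4 0.610 0.455 19.260
5 0.378 0.175 20.580
6 0.234 0.067 21.398
final: 21.398 0.712

Arc 1: start y=2.510, vy=10.390 → t=2.339, apex=8.018, x_land=8.164, impact vy=-12.536
  bounce: vy ← 0.62·12.536 = 7.772
Arc 2: start y=0.000, vy=7.772 → t=1.586, apex=3.082, x_land=13.700, impact vy=-7.772
  bounce: vy ← 0.62·7.772 = 4.819
Arc 3: start y=0.000, vy=4.819 → t=0.983, apex=1.185, x_land=17.132, impact vy=-4.819
  bounce: vy ← 0.62·4.819 = 2.988
Arc 4: start y=0.000, vy=2.988 → t=0.610, apex=0.455, x_land=19.260, impact vy=-2.988
  bounce: vy ← 0.62·2.988 = 1.852
Arc 5: start y=0.000, vy=1.852 → t=0.378, apex=0.175, x_land=20.580, impact vy=-1.852
  bounce: vy ← 0.62·1.852 = 1.148
Arc 6: start y=0.000, vy=1.148 → t=0.234, apex=0.067, x_land=21.398, impact vy=-1.148
  bounce: vy ← 0.62·1.148 = 0.712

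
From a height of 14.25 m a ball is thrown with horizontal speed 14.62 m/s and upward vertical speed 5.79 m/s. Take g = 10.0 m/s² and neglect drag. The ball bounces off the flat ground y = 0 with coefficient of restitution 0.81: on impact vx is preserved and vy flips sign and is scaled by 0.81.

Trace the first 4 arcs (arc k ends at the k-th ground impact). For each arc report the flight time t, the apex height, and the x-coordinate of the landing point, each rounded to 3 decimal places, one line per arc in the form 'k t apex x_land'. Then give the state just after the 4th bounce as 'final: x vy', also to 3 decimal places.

1 2.364 15.926 34.558
2 2.891 10.449 76.828
3 2.342 6.856 111.067
4 1.897 4.498 138.800
final: 138.800 7.683

Arc 1: start y=14.250, vy=5.790 → t=2.364, apex=15.926, x_land=34.558, impact vy=-17.847
  bounce: vy ← 0.81·17.847 = 14.456
Arc 2: start y=0.000, vy=14.456 → t=2.891, apex=10.449, x_land=76.828, impact vy=-14.456
  bounce: vy ← 0.81·14.456 = 11.710
Arc 3: start y=0.000, vy=11.710 → t=2.342, apex=6.856, x_land=111.067, impact vy=-11.710
  bounce: vy ← 0.81·11.710 = 9.485
Arc 4: start y=0.000, vy=9.485 → t=1.897, apex=4.498, x_land=138.800, impact vy=-9.485
  bounce: vy ← 0.81·9.485 = 7.683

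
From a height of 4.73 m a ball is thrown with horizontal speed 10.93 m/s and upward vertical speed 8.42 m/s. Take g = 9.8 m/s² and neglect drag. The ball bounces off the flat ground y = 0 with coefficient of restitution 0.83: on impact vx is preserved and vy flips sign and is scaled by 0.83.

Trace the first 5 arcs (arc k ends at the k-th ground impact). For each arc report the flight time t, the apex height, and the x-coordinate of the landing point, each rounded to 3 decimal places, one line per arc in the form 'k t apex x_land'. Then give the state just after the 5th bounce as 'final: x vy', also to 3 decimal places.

Arc 1: start y=4.730, vy=8.420 → t=2.164, apex=8.347, x_land=23.657, impact vy=-12.791
  bounce: vy ← 0.83·12.791 = 10.616
Arc 2: start y=0.000, vy=10.616 → t=2.167, apex=5.750, x_land=47.338, impact vy=-10.616
  bounce: vy ← 0.83·10.616 = 8.812
Arc 3: start y=0.000, vy=8.812 → t=1.798, apex=3.961, x_land=66.993, impact vy=-8.812
  bounce: vy ← 0.83·8.812 = 7.314
Arc 4: start y=0.000, vy=7.314 → t=1.493, apex=2.729, x_land=83.307, impact vy=-7.314
  bounce: vy ← 0.83·7.314 = 6.070
Arc 5: start y=0.000, vy=6.070 → t=1.239, apex=1.880, x_land=96.847, impact vy=-6.070
  bounce: vy ← 0.83·6.070 = 5.038

1 2.164 8.347 23.657
2 2.167 5.750 47.338
3 1.798 3.961 66.993
4 1.493 2.729 83.307
5 1.239 1.880 96.847
final: 96.847 5.038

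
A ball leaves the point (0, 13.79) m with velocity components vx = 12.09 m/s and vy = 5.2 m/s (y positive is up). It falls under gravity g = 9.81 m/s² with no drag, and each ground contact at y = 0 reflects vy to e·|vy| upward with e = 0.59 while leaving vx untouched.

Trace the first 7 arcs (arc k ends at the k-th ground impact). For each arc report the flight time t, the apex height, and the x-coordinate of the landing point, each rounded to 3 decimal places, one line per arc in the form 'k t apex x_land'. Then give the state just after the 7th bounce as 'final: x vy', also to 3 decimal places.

Arc 1: start y=13.790, vy=5.200 → t=2.289, apex=15.168, x_land=27.669, impact vy=-17.251
  bounce: vy ← 0.59·17.251 = 10.178
Arc 2: start y=0.000, vy=10.178 → t=2.075, apex=5.280, x_land=52.756, impact vy=-10.178
  bounce: vy ← 0.59·10.178 = 6.005
Arc 3: start y=0.000, vy=6.005 → t=1.224, apex=1.838, x_land=67.558, impact vy=-6.005
  bounce: vy ← 0.59·6.005 = 3.543
Arc 4: start y=0.000, vy=3.543 → t=0.722, apex=0.640, x_land=76.291, impact vy=-3.543
  bounce: vy ← 0.59·3.543 = 2.090
Arc 5: start y=0.000, vy=2.090 → t=0.426, apex=0.223, x_land=81.443, impact vy=-2.090
  bounce: vy ← 0.59·2.090 = 1.233
Arc 6: start y=0.000, vy=1.233 → t=0.251, apex=0.078, x_land=84.483, impact vy=-1.233
  bounce: vy ← 0.59·1.233 = 0.728
Arc 7: start y=0.000, vy=0.728 → t=0.148, apex=0.027, x_land=86.277, impact vy=-0.728
  bounce: vy ← 0.59·0.728 = 0.429

1 2.289 15.168 27.669
2 2.075 5.280 52.756
3 1.224 1.838 67.558
4 0.722 0.640 76.291
5 0.426 0.223 81.443
6 0.251 0.078 84.483
7 0.148 0.027 86.277
final: 86.277 0.429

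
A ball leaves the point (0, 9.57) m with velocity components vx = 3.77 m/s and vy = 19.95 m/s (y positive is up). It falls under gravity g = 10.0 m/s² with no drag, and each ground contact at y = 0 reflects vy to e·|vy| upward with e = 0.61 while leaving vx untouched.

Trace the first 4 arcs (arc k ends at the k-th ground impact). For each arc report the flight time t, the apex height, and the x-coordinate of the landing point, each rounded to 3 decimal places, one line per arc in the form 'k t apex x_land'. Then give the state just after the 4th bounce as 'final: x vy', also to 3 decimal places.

1 4.423 29.470 16.674
2 2.962 10.966 27.840
3 1.807 4.080 34.651
4 1.102 1.518 38.806
final: 38.806 3.361

Arc 1: start y=9.570, vy=19.950 → t=4.423, apex=29.470, x_land=16.674, impact vy=-24.278
  bounce: vy ← 0.61·24.278 = 14.809
Arc 2: start y=0.000, vy=14.809 → t=2.962, apex=10.966, x_land=27.840, impact vy=-14.809
  bounce: vy ← 0.61·14.809 = 9.034
Arc 3: start y=0.000, vy=9.034 → t=1.807, apex=4.080, x_land=34.651, impact vy=-9.034
  bounce: vy ← 0.61·9.034 = 5.511
Arc 4: start y=0.000, vy=5.511 → t=1.102, apex=1.518, x_land=38.806, impact vy=-5.511
  bounce: vy ← 0.61·5.511 = 3.361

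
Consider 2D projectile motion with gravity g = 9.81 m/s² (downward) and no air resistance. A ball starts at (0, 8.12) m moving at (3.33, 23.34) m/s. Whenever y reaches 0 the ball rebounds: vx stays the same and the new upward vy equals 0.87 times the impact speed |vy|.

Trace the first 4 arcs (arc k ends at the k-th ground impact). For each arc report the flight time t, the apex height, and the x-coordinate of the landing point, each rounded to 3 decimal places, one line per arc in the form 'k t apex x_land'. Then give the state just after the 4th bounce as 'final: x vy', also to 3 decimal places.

1 5.084 35.885 16.930
2 4.706 27.162 32.602
3 4.095 20.559 46.237
4 3.562 15.561 58.099
final: 58.099 15.201

Arc 1: start y=8.120, vy=23.340 → t=5.084, apex=35.885, x_land=16.930, impact vy=-26.534
  bounce: vy ← 0.87·26.534 = 23.085
Arc 2: start y=0.000, vy=23.085 → t=4.706, apex=27.162, x_land=32.602, impact vy=-23.085
  bounce: vy ← 0.87·23.085 = 20.084
Arc 3: start y=0.000, vy=20.084 → t=4.095, apex=20.559, x_land=46.237, impact vy=-20.084
  bounce: vy ← 0.87·20.084 = 17.473
Arc 4: start y=0.000, vy=17.473 → t=3.562, apex=15.561, x_land=58.099, impact vy=-17.473
  bounce: vy ← 0.87·17.473 = 15.201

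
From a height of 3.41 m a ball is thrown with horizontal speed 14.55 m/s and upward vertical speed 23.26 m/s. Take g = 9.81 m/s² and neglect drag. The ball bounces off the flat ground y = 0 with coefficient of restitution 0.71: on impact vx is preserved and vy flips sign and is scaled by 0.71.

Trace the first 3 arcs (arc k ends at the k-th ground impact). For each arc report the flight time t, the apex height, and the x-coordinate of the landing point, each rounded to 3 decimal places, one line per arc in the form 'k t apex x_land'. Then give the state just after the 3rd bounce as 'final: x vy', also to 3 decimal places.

Arc 1: start y=3.410, vy=23.260 → t=4.884, apex=30.985, x_land=71.068, impact vy=-24.656
  bounce: vy ← 0.71·24.656 = 17.506
Arc 2: start y=0.000, vy=17.506 → t=3.569, apex=15.620, x_land=122.997, impact vy=-17.506
  bounce: vy ← 0.71·17.506 = 12.429
Arc 3: start y=0.000, vy=12.429 → t=2.534, apex=7.874, x_land=159.867, impact vy=-12.429
  bounce: vy ← 0.71·12.429 = 8.825

1 4.884 30.985 71.068
2 3.569 15.620 122.997
3 2.534 7.874 159.867
final: 159.867 8.825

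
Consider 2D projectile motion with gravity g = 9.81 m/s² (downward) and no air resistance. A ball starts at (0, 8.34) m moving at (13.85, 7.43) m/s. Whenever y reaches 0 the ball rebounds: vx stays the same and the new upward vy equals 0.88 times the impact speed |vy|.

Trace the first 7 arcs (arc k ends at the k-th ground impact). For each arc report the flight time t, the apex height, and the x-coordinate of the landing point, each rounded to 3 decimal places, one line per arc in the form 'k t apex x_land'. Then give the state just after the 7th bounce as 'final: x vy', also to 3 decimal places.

1 2.265 11.154 31.375
2 2.654 8.637 68.133
3 2.336 6.689 100.480
4 2.055 5.180 128.946
5 1.809 4.011 153.995
6 1.592 3.106 176.039
7 1.401 2.406 195.437
final: 195.437 6.046

Arc 1: start y=8.340, vy=7.430 → t=2.265, apex=11.154, x_land=31.375, impact vy=-14.793
  bounce: vy ← 0.88·14.793 = 13.018
Arc 2: start y=0.000, vy=13.018 → t=2.654, apex=8.637, x_land=68.133, impact vy=-13.018
  bounce: vy ← 0.88·13.018 = 11.456
Arc 3: start y=0.000, vy=11.456 → t=2.336, apex=6.689, x_land=100.480, impact vy=-11.456
  bounce: vy ← 0.88·11.456 = 10.081
Arc 4: start y=0.000, vy=10.081 → t=2.055, apex=5.180, x_land=128.946, impact vy=-10.081
  bounce: vy ← 0.88·10.081 = 8.871
Arc 5: start y=0.000, vy=8.871 → t=1.809, apex=4.011, x_land=153.995, impact vy=-8.871
  bounce: vy ← 0.88·8.871 = 7.807
Arc 6: start y=0.000, vy=7.807 → t=1.592, apex=3.106, x_land=176.039, impact vy=-7.807
  bounce: vy ← 0.88·7.807 = 6.870
Arc 7: start y=0.000, vy=6.870 → t=1.401, apex=2.406, x_land=195.437, impact vy=-6.870
  bounce: vy ← 0.88·6.870 = 6.046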